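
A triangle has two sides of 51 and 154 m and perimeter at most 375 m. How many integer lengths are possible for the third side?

67

Triangle inequality: 103 < x < 205. Perimeter ≤ 375 gives x ≤ 375 − 51 − 154 = 170.
So 103 < x ≤ 170; integers 104 through 170: 67 values.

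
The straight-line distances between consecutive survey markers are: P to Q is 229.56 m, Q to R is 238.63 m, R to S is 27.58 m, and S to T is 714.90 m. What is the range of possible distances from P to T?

The maximum is all hops collinear in one direction: 229.56 + 238.63 + 27.58 + 714.90 = 1210.67.
The longest hop is 714.90; the others sum to 495.77. Folding the others back against it leaves at least 714.90 − 495.77 = 219.13.

219.13 ≤ PT ≤ 1210.67 m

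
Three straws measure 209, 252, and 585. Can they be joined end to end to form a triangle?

No

The longest side is 585, but the other two sum to only 461.
461 < 585, so the triangle inequality fails.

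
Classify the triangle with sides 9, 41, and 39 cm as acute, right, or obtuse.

obtuse

Compare the square of the longest side to the sum of squares of the other two: 9² + 39² = 1602 < 1681 = 41².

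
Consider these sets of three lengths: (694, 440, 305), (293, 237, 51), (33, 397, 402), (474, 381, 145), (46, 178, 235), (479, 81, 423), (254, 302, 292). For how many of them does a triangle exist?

(305,440,694): 305+440 > 694 → valid
(51,237,293): 51+237 ≤ 293 → not valid
(33,397,402): 33+397 > 402 → valid
(145,381,474): 145+381 > 474 → valid
(46,178,235): 46+178 ≤ 235 → not valid
(81,423,479): 81+423 > 479 → valid
(254,292,302): 254+292 > 302 → valid
5 of the 7 triples form a triangle.

5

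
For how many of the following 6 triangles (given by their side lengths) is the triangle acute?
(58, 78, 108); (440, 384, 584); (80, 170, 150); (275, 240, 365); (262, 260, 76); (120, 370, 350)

(58,78,108): 58²+78² = 9448 < 11664 = 108² → obtuse
(440,384,584): 384²+440² = 341056 = 584² → right
(80,170,150): 80²+150² = 28900 = 170² → right
(275,240,365): 240²+275² = 133225 = 365² → right
(262,260,76): 76²+260² = 73376 > 68644 = 262² → acute
(120,370,350): 120²+350² = 136900 = 370² → right
1 of the 6 is acute.

1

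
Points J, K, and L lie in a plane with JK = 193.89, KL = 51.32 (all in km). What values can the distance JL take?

142.57 ≤ JL ≤ 245.21 km

By the triangle inequality, |193.89 − 51.32| ≤ JL ≤ 193.89 + 51.32.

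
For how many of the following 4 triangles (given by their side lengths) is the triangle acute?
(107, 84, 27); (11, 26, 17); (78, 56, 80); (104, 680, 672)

1

(107,84,27): 27²+84² = 7785 < 11449 = 107² → obtuse
(11,26,17): 11²+17² = 410 < 676 = 26² → obtuse
(78,56,80): 56²+78² = 9220 > 6400 = 80² → acute
(104,680,672): 104²+672² = 462400 = 680² → right
1 of the 4 is acute.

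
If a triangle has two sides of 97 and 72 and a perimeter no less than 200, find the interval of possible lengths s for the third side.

31 ≤ s < 169

Triangle inequality alone gives 25 < s < 169.
The perimeter condition gives s ≥ 200 − 97 − 72 = 31.
Intersecting the two: 31 ≤ s < 169.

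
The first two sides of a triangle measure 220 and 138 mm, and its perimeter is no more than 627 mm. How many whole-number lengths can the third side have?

187

Triangle inequality: 82 < x < 358. Perimeter ≤ 627 gives x ≤ 627 − 220 − 138 = 269.
So 82 < x ≤ 269; integers 83 through 269: 187 values.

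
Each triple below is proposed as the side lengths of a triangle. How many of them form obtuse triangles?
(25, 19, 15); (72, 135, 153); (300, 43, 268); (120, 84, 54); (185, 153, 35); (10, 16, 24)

(25,19,15): 15²+19² = 586 < 625 = 25² → obtuse
(72,135,153): 72²+135² = 23409 = 153² → right
(300,43,268): 43²+268² = 73673 < 90000 = 300² → obtuse
(120,84,54): 54²+84² = 9972 < 14400 = 120² → obtuse
(185,153,35): 35²+153² = 24634 < 34225 = 185² → obtuse
(10,16,24): 10²+16² = 356 < 576 = 24² → obtuse
5 of the 6 are obtuse.

5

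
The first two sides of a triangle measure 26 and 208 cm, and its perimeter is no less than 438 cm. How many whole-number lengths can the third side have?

30

Triangle inequality: 182 < x < 234. Perimeter ≥ 438 gives x ≥ 438 − 26 − 208 = 204.
So 204 ≤ x < 234; integers 204 through 233: 30 values.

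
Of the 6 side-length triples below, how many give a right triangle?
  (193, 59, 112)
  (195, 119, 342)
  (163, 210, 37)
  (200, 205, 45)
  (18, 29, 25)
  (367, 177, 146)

1

(193,59,112): 59+112 ≤ 193, not a triangle
(195,119,342): 119+195 ≤ 342, not a triangle
(163,210,37): 37+163 ≤ 210, not a triangle
(200,205,45): 45²+200² = 42025 = 205² → right
(18,29,25): 18²+25² = 949 > 841 = 29² → acute
(367,177,146): 146+177 ≤ 367, not a triangle
1 of the 6 is right.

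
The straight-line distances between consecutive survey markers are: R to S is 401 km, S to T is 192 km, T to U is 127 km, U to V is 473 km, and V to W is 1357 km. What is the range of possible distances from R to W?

The maximum is all hops collinear in one direction: 401 + 192 + 127 + 473 + 1357 = 2550.
The longest hop is 1357; the others sum to 1193. Folding the others back against it leaves at least 1357 − 1193 = 164.

164 ≤ RW ≤ 2550 km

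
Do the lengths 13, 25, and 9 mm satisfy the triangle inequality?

No

The longest side is 25, but the other two sum to only 22.
22 < 25, so the triangle inequality fails.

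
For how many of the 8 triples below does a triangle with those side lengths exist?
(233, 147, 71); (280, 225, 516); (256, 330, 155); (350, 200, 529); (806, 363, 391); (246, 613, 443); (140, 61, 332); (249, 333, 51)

(71,147,233): 71+147 ≤ 233 → not valid
(225,280,516): 225+280 ≤ 516 → not valid
(155,256,330): 155+256 > 330 → valid
(200,350,529): 200+350 > 529 → valid
(363,391,806): 363+391 ≤ 806 → not valid
(246,443,613): 246+443 > 613 → valid
(61,140,332): 61+140 ≤ 332 → not valid
(51,249,333): 51+249 ≤ 333 → not valid
3 of the 8 triples form a triangle.

3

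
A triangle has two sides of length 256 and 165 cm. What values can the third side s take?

By the triangle inequality, s must be less than 256 + 165 = 421 and greater than |256 − 165| = 91.

91 < s < 421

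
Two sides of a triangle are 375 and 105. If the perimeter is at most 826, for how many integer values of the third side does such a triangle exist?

76

Triangle inequality: 270 < x < 480. Perimeter ≤ 826 gives x ≤ 826 − 375 − 105 = 346.
So 270 < x ≤ 346; integers 271 through 346: 76 values.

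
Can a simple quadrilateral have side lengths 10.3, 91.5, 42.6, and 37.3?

For a quadrilateral, each side must be shorter than the sum of the others.
Here the longest side is 91.5, but the remaining 3 sides sum to only 90.2.

No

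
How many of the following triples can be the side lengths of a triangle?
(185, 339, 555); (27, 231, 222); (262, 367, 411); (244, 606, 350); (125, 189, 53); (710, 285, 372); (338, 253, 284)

(185,339,555): 185+339 ≤ 555 → not valid
(27,222,231): 27+222 > 231 → valid
(262,367,411): 262+367 > 411 → valid
(244,350,606): 244+350 ≤ 606 → not valid
(53,125,189): 53+125 ≤ 189 → not valid
(285,372,710): 285+372 ≤ 710 → not valid
(253,284,338): 253+284 > 338 → valid
3 of the 7 triples form a triangle.

3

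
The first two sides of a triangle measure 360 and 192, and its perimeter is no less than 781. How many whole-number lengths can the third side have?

Triangle inequality: 168 < x < 552. Perimeter ≥ 781 gives x ≥ 781 − 360 − 192 = 229.
So 229 ≤ x < 552; integers 229 through 551: 323 values.

323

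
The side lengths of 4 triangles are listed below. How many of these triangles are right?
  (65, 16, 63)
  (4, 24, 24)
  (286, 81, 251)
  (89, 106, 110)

1

(65,16,63): 16²+63² = 4225 = 65² → right
(4,24,24): 4²+24² = 592 > 576 = 24² → acute
(286,81,251): 81²+251² = 69562 < 81796 = 286² → obtuse
(89,106,110): 89²+106² = 19157 > 12100 = 110² → acute
1 of the 4 is right.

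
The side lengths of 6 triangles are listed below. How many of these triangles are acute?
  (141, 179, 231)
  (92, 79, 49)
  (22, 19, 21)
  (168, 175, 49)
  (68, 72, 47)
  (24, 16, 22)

4

(141,179,231): 141²+179² = 51922 < 53361 = 231² → obtuse
(92,79,49): 49²+79² = 8642 > 8464 = 92² → acute
(22,19,21): 19²+21² = 802 > 484 = 22² → acute
(168,175,49): 49²+168² = 30625 = 175² → right
(68,72,47): 47²+68² = 6833 > 5184 = 72² → acute
(24,16,22): 16²+22² = 740 > 576 = 24² → acute
4 of the 6 are acute.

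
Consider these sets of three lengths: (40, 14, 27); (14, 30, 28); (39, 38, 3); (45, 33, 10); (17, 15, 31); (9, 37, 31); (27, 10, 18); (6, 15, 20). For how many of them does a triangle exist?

7

(14,27,40): 14+27 > 40 → valid
(14,28,30): 14+28 > 30 → valid
(3,38,39): 3+38 > 39 → valid
(10,33,45): 10+33 ≤ 45 → not valid
(15,17,31): 15+17 > 31 → valid
(9,31,37): 9+31 > 37 → valid
(10,18,27): 10+18 > 27 → valid
(6,15,20): 6+15 > 20 → valid
7 of the 8 triples form a triangle.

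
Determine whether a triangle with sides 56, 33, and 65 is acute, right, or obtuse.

right

Compare the square of the longest side to the sum of squares of the other two: 33² + 56² = 4225 = 65².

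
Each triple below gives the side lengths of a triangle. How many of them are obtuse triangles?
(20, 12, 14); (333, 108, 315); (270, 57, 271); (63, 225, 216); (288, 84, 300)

(20,12,14): 12²+14² = 340 < 400 = 20² → obtuse
(333,108,315): 108²+315² = 110889 = 333² → right
(270,57,271): 57²+270² = 76149 > 73441 = 271² → acute
(63,225,216): 63²+216² = 50625 = 225² → right
(288,84,300): 84²+288² = 90000 = 300² → right
1 of the 5 is obtuse.

1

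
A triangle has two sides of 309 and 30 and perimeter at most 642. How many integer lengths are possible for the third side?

Triangle inequality: 279 < x < 339. Perimeter ≤ 642 gives x ≤ 642 − 309 − 30 = 303.
So 279 < x ≤ 303; integers 280 through 303: 24 values.

24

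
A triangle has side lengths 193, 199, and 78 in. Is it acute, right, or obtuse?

Compare the square of the longest side to the sum of squares of the other two: 78² + 193² = 43333 > 39601 = 199².

acute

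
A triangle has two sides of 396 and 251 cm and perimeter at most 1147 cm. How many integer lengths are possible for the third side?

Triangle inequality: 145 < x < 647. Perimeter ≤ 1147 gives x ≤ 1147 − 396 − 251 = 500.
So 145 < x ≤ 500; integers 146 through 500: 355 values.

355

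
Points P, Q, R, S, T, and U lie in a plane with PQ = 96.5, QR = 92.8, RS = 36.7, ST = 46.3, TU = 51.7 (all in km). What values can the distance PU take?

The maximum is all hops collinear in one direction: 96.5 + 92.8 + 36.7 + 46.3 + 51.7 = 324.0.
The longest hop is 96.5; the others sum to 227.5. Since 96.5 ≤ 227.5, the path can fold back on itself completely, so the minimum distance is 0.

0 ≤ PU ≤ 324.0 km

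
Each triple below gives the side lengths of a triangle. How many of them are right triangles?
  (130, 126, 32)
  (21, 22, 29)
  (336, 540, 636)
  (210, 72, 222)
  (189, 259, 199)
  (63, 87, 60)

4

(130,126,32): 32²+126² = 16900 = 130² → right
(21,22,29): 21²+22² = 925 > 841 = 29² → acute
(336,540,636): 336²+540² = 404496 = 636² → right
(210,72,222): 72²+210² = 49284 = 222² → right
(189,259,199): 189²+199² = 75322 > 67081 = 259² → acute
(63,87,60): 60²+63² = 7569 = 87² → right
4 of the 6 are right.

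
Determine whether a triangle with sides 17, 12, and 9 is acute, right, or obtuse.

Compare the square of the longest side to the sum of squares of the other two: 9² + 12² = 225 < 289 = 17².

obtuse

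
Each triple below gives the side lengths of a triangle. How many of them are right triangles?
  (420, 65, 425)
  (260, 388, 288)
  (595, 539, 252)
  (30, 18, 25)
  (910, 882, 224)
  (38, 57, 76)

4

(420,65,425): 65²+420² = 180625 = 425² → right
(260,388,288): 260²+288² = 150544 = 388² → right
(595,539,252): 252²+539² = 354025 = 595² → right
(30,18,25): 18²+25² = 949 > 900 = 30² → acute
(910,882,224): 224²+882² = 828100 = 910² → right
(38,57,76): 38²+57² = 4693 < 5776 = 76² → obtuse
4 of the 6 are right.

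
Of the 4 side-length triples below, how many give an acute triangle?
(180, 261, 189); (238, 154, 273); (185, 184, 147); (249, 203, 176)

3

(180,261,189): 180²+189² = 68121 = 261² → right
(238,154,273): 154²+238² = 80360 > 74529 = 273² → acute
(185,184,147): 147²+184² = 55465 > 34225 = 185² → acute
(249,203,176): 176²+203² = 72185 > 62001 = 249² → acute
3 of the 4 are acute.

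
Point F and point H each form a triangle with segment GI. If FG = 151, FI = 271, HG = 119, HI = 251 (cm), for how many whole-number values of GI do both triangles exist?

237

From triangle FGI: 120 < GI < 422.
From triangle HGI: 132 < GI < 370.
Intersection: 132 < GI < 370, so integers 133 through 369: 237 values.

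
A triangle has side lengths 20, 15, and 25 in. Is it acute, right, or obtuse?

Compare the square of the longest side to the sum of squares of the other two: 15² + 20² = 625 = 25².

right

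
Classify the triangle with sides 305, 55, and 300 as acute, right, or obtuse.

Compare the square of the longest side to the sum of squares of the other two: 55² + 300² = 93025 = 305².

right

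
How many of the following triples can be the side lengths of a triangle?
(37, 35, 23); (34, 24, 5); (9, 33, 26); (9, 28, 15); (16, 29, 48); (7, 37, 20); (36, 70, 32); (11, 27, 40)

2

(23,35,37): 23+35 > 37 → valid
(5,24,34): 5+24 ≤ 34 → not valid
(9,26,33): 9+26 > 33 → valid
(9,15,28): 9+15 ≤ 28 → not valid
(16,29,48): 16+29 ≤ 48 → not valid
(7,20,37): 7+20 ≤ 37 → not valid
(32,36,70): 32+36 ≤ 70 → not valid
(11,27,40): 11+27 ≤ 40 → not valid
2 of the 8 triples form a triangle.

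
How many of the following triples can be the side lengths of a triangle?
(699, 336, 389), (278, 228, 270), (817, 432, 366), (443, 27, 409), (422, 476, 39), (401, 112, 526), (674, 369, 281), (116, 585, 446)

(336,389,699): 336+389 > 699 → valid
(228,270,278): 228+270 > 278 → valid
(366,432,817): 366+432 ≤ 817 → not valid
(27,409,443): 27+409 ≤ 443 → not valid
(39,422,476): 39+422 ≤ 476 → not valid
(112,401,526): 112+401 ≤ 526 → not valid
(281,369,674): 281+369 ≤ 674 → not valid
(116,446,585): 116+446 ≤ 585 → not valid
2 of the 8 triples form a triangle.

2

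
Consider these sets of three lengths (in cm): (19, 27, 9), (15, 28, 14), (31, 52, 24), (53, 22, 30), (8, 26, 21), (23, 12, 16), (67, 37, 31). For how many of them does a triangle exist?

6

(9,19,27): 9+19 > 27 → valid
(14,15,28): 14+15 > 28 → valid
(24,31,52): 24+31 > 52 → valid
(22,30,53): 22+30 ≤ 53 → not valid
(8,21,26): 8+21 > 26 → valid
(12,16,23): 12+16 > 23 → valid
(31,37,67): 31+37 > 67 → valid
6 of the 7 triples form a triangle.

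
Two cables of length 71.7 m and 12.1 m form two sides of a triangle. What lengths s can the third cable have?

By the triangle inequality, s must be less than 71.7 + 12.1 = 83.8 and greater than |71.7 − 12.1| = 59.6.

59.6 < s < 83.8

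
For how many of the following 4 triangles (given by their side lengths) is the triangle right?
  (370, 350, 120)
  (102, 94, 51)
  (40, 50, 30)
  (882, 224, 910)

3

(370,350,120): 120²+350² = 136900 = 370² → right
(102,94,51): 51²+94² = 11437 > 10404 = 102² → acute
(40,50,30): 30²+40² = 2500 = 50² → right
(882,224,910): 224²+882² = 828100 = 910² → right
3 of the 4 are right.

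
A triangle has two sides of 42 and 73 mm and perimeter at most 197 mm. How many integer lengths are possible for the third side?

Triangle inequality: 31 < x < 115. Perimeter ≤ 197 gives x ≤ 197 − 42 − 73 = 82.
So 31 < x ≤ 82; integers 32 through 82: 51 values.

51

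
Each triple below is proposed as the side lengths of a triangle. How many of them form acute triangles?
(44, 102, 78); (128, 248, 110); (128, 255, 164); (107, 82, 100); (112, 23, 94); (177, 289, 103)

1

(44,102,78): 44²+78² = 8020 < 10404 = 102² → obtuse
(128,248,110): 110+128 ≤ 248, not a triangle
(128,255,164): 128²+164² = 43280 < 65025 = 255² → obtuse
(107,82,100): 82²+100² = 16724 > 11449 = 107² → acute
(112,23,94): 23²+94² = 9365 < 12544 = 112² → obtuse
(177,289,103): 103+177 ≤ 289, not a triangle
1 of the 6 is acute.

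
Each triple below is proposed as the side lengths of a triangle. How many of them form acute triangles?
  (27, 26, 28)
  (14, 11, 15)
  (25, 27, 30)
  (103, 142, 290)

3

(27,26,28): 26²+27² = 1405 > 784 = 28² → acute
(14,11,15): 11²+14² = 317 > 225 = 15² → acute
(25,27,30): 25²+27² = 1354 > 900 = 30² → acute
(103,142,290): 103+142 ≤ 290, not a triangle
3 of the 4 are acute.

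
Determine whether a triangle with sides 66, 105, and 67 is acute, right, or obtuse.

obtuse

Compare the square of the longest side to the sum of squares of the other two: 66² + 67² = 8845 < 11025 = 105².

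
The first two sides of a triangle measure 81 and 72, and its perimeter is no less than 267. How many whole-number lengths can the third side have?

39

Triangle inequality: 9 < x < 153. Perimeter ≥ 267 gives x ≥ 267 − 81 − 72 = 114.
So 114 ≤ x < 153; integers 114 through 152: 39 values.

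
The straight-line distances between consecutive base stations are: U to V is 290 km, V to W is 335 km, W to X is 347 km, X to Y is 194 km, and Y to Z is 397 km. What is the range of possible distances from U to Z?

0 ≤ UZ ≤ 1563 km

The maximum is all hops collinear in one direction: 290 + 335 + 347 + 194 + 397 = 1563.
The longest hop is 397; the others sum to 1166. Since 397 ≤ 1166, the path can fold back on itself completely, so the minimum distance is 0.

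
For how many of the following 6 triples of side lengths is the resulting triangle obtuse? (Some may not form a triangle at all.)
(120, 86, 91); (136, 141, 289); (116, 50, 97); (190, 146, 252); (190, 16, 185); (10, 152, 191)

3

(120,86,91): 86²+91² = 15677 > 14400 = 120² → acute
(136,141,289): 136+141 ≤ 289, not a triangle
(116,50,97): 50²+97² = 11909 < 13456 = 116² → obtuse
(190,146,252): 146²+190² = 57416 < 63504 = 252² → obtuse
(190,16,185): 16²+185² = 34481 < 36100 = 190² → obtuse
(10,152,191): 10+152 ≤ 191, not a triangle
3 of the 6 are obtuse.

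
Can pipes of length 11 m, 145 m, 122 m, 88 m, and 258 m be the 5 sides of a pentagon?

A pentagon exists iff every side is shorter than the sum of the others — equivalently, the longest side is less than the sum of the rest.
Longest side 258 < 366 (sum of the remaining 4), so yes.

Yes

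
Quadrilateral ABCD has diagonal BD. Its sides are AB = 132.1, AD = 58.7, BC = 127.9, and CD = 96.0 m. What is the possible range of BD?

73.4 < BD < 190.8

From triangle ABD: |132.1 − 58.7| < BD < 132.1 + 58.7, i.e. 73.4 < BD < 190.8.
From triangle CBD: 31.9 < BD < 223.9.
Both must hold, so BD lies in the intersection.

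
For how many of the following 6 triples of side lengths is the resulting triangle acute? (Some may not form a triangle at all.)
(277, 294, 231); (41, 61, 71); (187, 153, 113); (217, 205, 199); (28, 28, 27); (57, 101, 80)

5

(277,294,231): 231²+277² = 130090 > 86436 = 294² → acute
(41,61,71): 41²+61² = 5402 > 5041 = 71² → acute
(187,153,113): 113²+153² = 36178 > 34969 = 187² → acute
(217,205,199): 199²+205² = 81626 > 47089 = 217² → acute
(28,28,27): 27²+28² = 1513 > 784 = 28² → acute
(57,101,80): 57²+80² = 9649 < 10201 = 101² → obtuse
5 of the 6 are acute.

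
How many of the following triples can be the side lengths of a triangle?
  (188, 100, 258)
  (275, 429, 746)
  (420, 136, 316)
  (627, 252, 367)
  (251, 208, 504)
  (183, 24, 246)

2

(100,188,258): 100+188 > 258 → valid
(275,429,746): 275+429 ≤ 746 → not valid
(136,316,420): 136+316 > 420 → valid
(252,367,627): 252+367 ≤ 627 → not valid
(208,251,504): 208+251 ≤ 504 → not valid
(24,183,246): 24+183 ≤ 246 → not valid
2 of the 6 triples form a triangle.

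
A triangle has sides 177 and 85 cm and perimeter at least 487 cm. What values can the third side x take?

Triangle inequality alone gives 92 < x < 262.
The perimeter condition gives x ≥ 487 − 177 − 85 = 225.
Intersecting the two: 225 ≤ x < 262.

225 ≤ x < 262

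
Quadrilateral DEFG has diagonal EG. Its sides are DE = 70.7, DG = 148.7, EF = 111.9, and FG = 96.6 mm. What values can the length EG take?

From triangle DEG: |70.7 − 148.7| < EG < 70.7 + 148.7, i.e. 78.0 < EG < 219.4.
From triangle FEG: 15.3 < EG < 208.5.
Both must hold, so EG lies in the intersection.

78.0 < EG < 208.5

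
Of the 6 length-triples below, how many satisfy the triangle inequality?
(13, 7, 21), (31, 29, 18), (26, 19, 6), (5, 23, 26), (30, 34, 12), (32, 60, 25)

(7,13,21): 7+13 ≤ 21 → not valid
(18,29,31): 18+29 > 31 → valid
(6,19,26): 6+19 ≤ 26 → not valid
(5,23,26): 5+23 > 26 → valid
(12,30,34): 12+30 > 34 → valid
(25,32,60): 25+32 ≤ 60 → not valid
3 of the 6 triples form a triangle.

3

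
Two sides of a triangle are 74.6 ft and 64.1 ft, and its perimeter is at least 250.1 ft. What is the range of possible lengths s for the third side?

111.4 ≤ s < 138.7 ft

Triangle inequality alone gives 10.5 < s < 138.7.
The perimeter condition gives s ≥ 250.1 − 74.6 − 64.1 = 111.4.
Intersecting the two: 111.4 ≤ s < 138.7.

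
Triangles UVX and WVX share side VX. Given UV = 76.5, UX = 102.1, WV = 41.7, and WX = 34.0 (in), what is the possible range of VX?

25.6 < VX < 75.7

From triangle UVX: |76.5 − 102.1| < VX < 76.5 + 102.1, i.e. 25.6 < VX < 178.6.
From triangle WVX: 7.7 < VX < 75.7.
Both must hold, so VX lies in the intersection.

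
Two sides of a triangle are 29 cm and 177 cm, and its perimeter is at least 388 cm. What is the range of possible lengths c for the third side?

Triangle inequality alone gives 148 < c < 206.
The perimeter condition gives c ≥ 388 − 29 − 177 = 182.
Intersecting the two: 182 ≤ c < 206.

182 ≤ c < 206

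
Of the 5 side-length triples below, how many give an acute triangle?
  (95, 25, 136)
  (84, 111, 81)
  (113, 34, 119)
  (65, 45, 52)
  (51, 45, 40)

(95,25,136): 25+95 ≤ 136, not a triangle
(84,111,81): 81²+84² = 13617 > 12321 = 111² → acute
(113,34,119): 34²+113² = 13925 < 14161 = 119² → obtuse
(65,45,52): 45²+52² = 4729 > 4225 = 65² → acute
(51,45,40): 40²+45² = 3625 > 2601 = 51² → acute
3 of the 5 are acute.

3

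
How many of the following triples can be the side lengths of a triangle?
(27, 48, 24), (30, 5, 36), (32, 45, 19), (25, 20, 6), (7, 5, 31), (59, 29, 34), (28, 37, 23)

(24,27,48): 24+27 > 48 → valid
(5,30,36): 5+30 ≤ 36 → not valid
(19,32,45): 19+32 > 45 → valid
(6,20,25): 6+20 > 25 → valid
(5,7,31): 5+7 ≤ 31 → not valid
(29,34,59): 29+34 > 59 → valid
(23,28,37): 23+28 > 37 → valid
5 of the 7 triples form a triangle.

5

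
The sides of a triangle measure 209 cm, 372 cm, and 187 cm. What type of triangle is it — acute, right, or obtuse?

obtuse

Compare the square of the longest side to the sum of squares of the other two: 187² + 209² = 78650 < 138384 = 372².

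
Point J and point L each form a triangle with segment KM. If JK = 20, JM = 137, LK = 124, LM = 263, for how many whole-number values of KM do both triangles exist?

17

From triangle JKM: 117 < KM < 157.
From triangle LKM: 139 < KM < 387.
Intersection: 139 < KM < 157, so integers 140 through 156: 17 values.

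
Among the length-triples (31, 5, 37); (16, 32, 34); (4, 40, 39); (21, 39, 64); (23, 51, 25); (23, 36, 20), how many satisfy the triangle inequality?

3

(5,31,37): 5+31 ≤ 37 → not valid
(16,32,34): 16+32 > 34 → valid
(4,39,40): 4+39 > 40 → valid
(21,39,64): 21+39 ≤ 64 → not valid
(23,25,51): 23+25 ≤ 51 → not valid
(20,23,36): 20+23 > 36 → valid
3 of the 6 triples form a triangle.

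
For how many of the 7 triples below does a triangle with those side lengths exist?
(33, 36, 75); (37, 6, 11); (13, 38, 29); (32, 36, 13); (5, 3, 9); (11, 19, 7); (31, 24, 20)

(33,36,75): 33+36 ≤ 75 → not valid
(6,11,37): 6+11 ≤ 37 → not valid
(13,29,38): 13+29 > 38 → valid
(13,32,36): 13+32 > 36 → valid
(3,5,9): 3+5 ≤ 9 → not valid
(7,11,19): 7+11 ≤ 19 → not valid
(20,24,31): 20+24 > 31 → valid
3 of the 7 triples form a triangle.

3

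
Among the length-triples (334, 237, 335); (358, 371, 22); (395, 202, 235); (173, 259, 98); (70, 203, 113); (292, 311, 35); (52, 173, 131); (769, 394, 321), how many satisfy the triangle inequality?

(237,334,335): 237+334 > 335 → valid
(22,358,371): 22+358 > 371 → valid
(202,235,395): 202+235 > 395 → valid
(98,173,259): 98+173 > 259 → valid
(70,113,203): 70+113 ≤ 203 → not valid
(35,292,311): 35+292 > 311 → valid
(52,131,173): 52+131 > 173 → valid
(321,394,769): 321+394 ≤ 769 → not valid
6 of the 8 triples form a triangle.

6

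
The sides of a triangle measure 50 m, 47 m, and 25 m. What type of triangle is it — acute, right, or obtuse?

acute

Compare the square of the longest side to the sum of squares of the other two: 25² + 47² = 2834 > 2500 = 50².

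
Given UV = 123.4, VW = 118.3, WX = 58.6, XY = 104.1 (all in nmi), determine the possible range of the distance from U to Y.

The maximum is all hops collinear in one direction: 123.4 + 118.3 + 58.6 + 104.1 = 404.4.
The longest hop is 123.4; the others sum to 281.0. Since 123.4 ≤ 281.0, the path can fold back on itself completely, so the minimum distance is 0.

0 ≤ UY ≤ 404.4 nmi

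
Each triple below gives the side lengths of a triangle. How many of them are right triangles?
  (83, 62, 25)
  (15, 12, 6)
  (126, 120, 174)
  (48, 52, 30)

1

(83,62,25): 25²+62² = 4469 < 6889 = 83² → obtuse
(15,12,6): 6²+12² = 180 < 225 = 15² → obtuse
(126,120,174): 120²+126² = 30276 = 174² → right
(48,52,30): 30²+48² = 3204 > 2704 = 52² → acute
1 of the 4 is right.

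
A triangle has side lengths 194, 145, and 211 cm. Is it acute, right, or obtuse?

acute

Compare the square of the longest side to the sum of squares of the other two: 145² + 194² = 58661 > 44521 = 211².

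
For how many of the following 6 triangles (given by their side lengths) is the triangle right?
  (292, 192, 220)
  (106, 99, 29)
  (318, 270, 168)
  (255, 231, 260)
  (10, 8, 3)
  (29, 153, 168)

2

(292,192,220): 192²+220² = 85264 = 292² → right
(106,99,29): 29²+99² = 10642 < 11236 = 106² → obtuse
(318,270,168): 168²+270² = 101124 = 318² → right
(255,231,260): 231²+255² = 118386 > 67600 = 260² → acute
(10,8,3): 3²+8² = 73 < 100 = 10² → obtuse
(29,153,168): 29²+153² = 24250 < 28224 = 168² → obtuse
2 of the 6 are right.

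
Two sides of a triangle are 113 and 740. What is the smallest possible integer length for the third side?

The third side must be strictly greater than |113 − 740| = 627.
The smallest integer above 627 is 628.

628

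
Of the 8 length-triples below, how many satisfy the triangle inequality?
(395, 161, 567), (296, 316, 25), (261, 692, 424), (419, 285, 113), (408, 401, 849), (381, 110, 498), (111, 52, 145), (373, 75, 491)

(161,395,567): 161+395 ≤ 567 → not valid
(25,296,316): 25+296 > 316 → valid
(261,424,692): 261+424 ≤ 692 → not valid
(113,285,419): 113+285 ≤ 419 → not valid
(401,408,849): 401+408 ≤ 849 → not valid
(110,381,498): 110+381 ≤ 498 → not valid
(52,111,145): 52+111 > 145 → valid
(75,373,491): 75+373 ≤ 491 → not valid
2 of the 8 triples form a triangle.

2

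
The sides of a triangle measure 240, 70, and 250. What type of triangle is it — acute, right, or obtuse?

Compare the square of the longest side to the sum of squares of the other two: 70² + 240² = 62500 = 250².

right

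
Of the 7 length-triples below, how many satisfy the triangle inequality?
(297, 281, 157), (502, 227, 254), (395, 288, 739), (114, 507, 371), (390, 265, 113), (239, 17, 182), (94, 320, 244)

(157,281,297): 157+281 > 297 → valid
(227,254,502): 227+254 ≤ 502 → not valid
(288,395,739): 288+395 ≤ 739 → not valid
(114,371,507): 114+371 ≤ 507 → not valid
(113,265,390): 113+265 ≤ 390 → not valid
(17,182,239): 17+182 ≤ 239 → not valid
(94,244,320): 94+244 > 320 → valid
2 of the 7 triples form a triangle.

2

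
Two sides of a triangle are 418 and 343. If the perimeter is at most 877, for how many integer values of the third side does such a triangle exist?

41

Triangle inequality: 75 < x < 761. Perimeter ≤ 877 gives x ≤ 877 − 418 − 343 = 116.
So 75 < x ≤ 116; integers 76 through 116: 41 values.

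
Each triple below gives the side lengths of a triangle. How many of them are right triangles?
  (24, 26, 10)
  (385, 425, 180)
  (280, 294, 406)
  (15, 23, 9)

3

(24,26,10): 10²+24² = 676 = 26² → right
(385,425,180): 180²+385² = 180625 = 425² → right
(280,294,406): 280²+294² = 164836 = 406² → right
(15,23,9): 9²+15² = 306 < 529 = 23² → obtuse
3 of the 4 are right.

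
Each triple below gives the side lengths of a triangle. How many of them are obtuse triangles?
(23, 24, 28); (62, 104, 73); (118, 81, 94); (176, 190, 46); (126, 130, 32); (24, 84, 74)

(23,24,28): 23²+24² = 1105 > 784 = 28² → acute
(62,104,73): 62²+73² = 9173 < 10816 = 104² → obtuse
(118,81,94): 81²+94² = 15397 > 13924 = 118² → acute
(176,190,46): 46²+176² = 33092 < 36100 = 190² → obtuse
(126,130,32): 32²+126² = 16900 = 130² → right
(24,84,74): 24²+74² = 6052 < 7056 = 84² → obtuse
3 of the 6 are obtuse.

3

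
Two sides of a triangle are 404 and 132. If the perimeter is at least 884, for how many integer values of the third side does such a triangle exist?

Triangle inequality: 272 < x < 536. Perimeter ≥ 884 gives x ≥ 884 − 404 − 132 = 348.
So 348 ≤ x < 536; integers 348 through 535: 188 values.

188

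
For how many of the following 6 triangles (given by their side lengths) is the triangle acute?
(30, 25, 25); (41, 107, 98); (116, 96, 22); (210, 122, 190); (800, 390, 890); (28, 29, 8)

(30,25,25): 25²+25² = 1250 > 900 = 30² → acute
(41,107,98): 41²+98² = 11285 < 11449 = 107² → obtuse
(116,96,22): 22²+96² = 9700 < 13456 = 116² → obtuse
(210,122,190): 122²+190² = 50984 > 44100 = 210² → acute
(800,390,890): 390²+800² = 792100 = 890² → right
(28,29,8): 8²+28² = 848 > 841 = 29² → acute
3 of the 6 are acute.

3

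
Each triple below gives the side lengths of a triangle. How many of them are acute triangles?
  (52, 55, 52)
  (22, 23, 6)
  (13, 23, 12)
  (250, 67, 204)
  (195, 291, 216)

1

(52,55,52): 52²+52² = 5408 > 3025 = 55² → acute
(22,23,6): 6²+22² = 520 < 529 = 23² → obtuse
(13,23,12): 12²+13² = 313 < 529 = 23² → obtuse
(250,67,204): 67²+204² = 46105 < 62500 = 250² → obtuse
(195,291,216): 195²+216² = 84681 = 291² → right
1 of the 5 is acute.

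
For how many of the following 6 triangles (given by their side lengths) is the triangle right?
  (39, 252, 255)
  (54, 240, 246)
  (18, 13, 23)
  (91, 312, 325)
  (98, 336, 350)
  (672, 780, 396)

5

(39,252,255): 39²+252² = 65025 = 255² → right
(54,240,246): 54²+240² = 60516 = 246² → right
(18,13,23): 13²+18² = 493 < 529 = 23² → obtuse
(91,312,325): 91²+312² = 105625 = 325² → right
(98,336,350): 98²+336² = 122500 = 350² → right
(672,780,396): 396²+672² = 608400 = 780² → right
5 of the 6 are right.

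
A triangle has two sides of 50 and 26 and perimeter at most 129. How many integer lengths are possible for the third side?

Triangle inequality: 24 < x < 76. Perimeter ≤ 129 gives x ≤ 129 − 50 − 26 = 53.
So 24 < x ≤ 53; integers 25 through 53: 29 values.

29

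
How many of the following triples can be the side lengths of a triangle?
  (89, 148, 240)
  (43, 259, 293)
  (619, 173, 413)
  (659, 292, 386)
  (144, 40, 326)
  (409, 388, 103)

3

(89,148,240): 89+148 ≤ 240 → not valid
(43,259,293): 43+259 > 293 → valid
(173,413,619): 173+413 ≤ 619 → not valid
(292,386,659): 292+386 > 659 → valid
(40,144,326): 40+144 ≤ 326 → not valid
(103,388,409): 103+388 > 409 → valid
3 of the 6 triples form a triangle.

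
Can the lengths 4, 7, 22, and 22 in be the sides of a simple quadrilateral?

A quadrilateral exists iff every side is shorter than the sum of the others — equivalently, the longest side is less than the sum of the rest.
Longest side 22 < 33 (sum of the remaining 3), so yes.

Yes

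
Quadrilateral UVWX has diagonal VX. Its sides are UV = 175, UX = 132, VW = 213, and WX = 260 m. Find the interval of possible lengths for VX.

From triangle UVX: |175 − 132| < VX < 175 + 132, i.e. 43 < VX < 307.
From triangle WVX: 47 < VX < 473.
Both must hold, so VX lies in the intersection.

47 < VX < 307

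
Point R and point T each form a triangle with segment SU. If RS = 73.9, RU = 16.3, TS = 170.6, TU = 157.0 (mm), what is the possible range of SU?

57.6 < SU < 90.2

From triangle RSU: |73.9 − 16.3| < SU < 73.9 + 16.3, i.e. 57.6 < SU < 90.2.
From triangle TSU: 13.6 < SU < 327.6.
Both must hold, so SU lies in the intersection.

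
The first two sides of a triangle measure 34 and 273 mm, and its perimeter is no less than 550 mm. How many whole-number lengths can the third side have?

64

Triangle inequality: 239 < x < 307. Perimeter ≥ 550 gives x ≥ 550 − 34 − 273 = 243.
So 243 ≤ x < 307; integers 243 through 306: 64 values.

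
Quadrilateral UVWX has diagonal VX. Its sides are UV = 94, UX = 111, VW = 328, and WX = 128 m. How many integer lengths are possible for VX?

4

From triangle UVX: 17 < VX < 205.
From triangle WVX: 200 < VX < 456.
Intersection: 200 < VX < 205, so integers 201 through 204: 4 values.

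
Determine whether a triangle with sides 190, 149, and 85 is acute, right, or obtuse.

Compare the square of the longest side to the sum of squares of the other two: 85² + 149² = 29426 < 36100 = 190².

obtuse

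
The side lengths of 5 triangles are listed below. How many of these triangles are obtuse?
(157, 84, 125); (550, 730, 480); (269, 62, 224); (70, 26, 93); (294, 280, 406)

(157,84,125): 84²+125² = 22681 < 24649 = 157² → obtuse
(550,730,480): 480²+550² = 532900 = 730² → right
(269,62,224): 62²+224² = 54020 < 72361 = 269² → obtuse
(70,26,93): 26²+70² = 5576 < 8649 = 93² → obtuse
(294,280,406): 280²+294² = 164836 = 406² → right
3 of the 5 are obtuse.

3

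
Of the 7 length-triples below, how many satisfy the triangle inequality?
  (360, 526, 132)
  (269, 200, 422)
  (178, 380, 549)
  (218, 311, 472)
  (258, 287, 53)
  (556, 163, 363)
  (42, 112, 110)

(132,360,526): 132+360 ≤ 526 → not valid
(200,269,422): 200+269 > 422 → valid
(178,380,549): 178+380 > 549 → valid
(218,311,472): 218+311 > 472 → valid
(53,258,287): 53+258 > 287 → valid
(163,363,556): 163+363 ≤ 556 → not valid
(42,110,112): 42+110 > 112 → valid
5 of the 7 triples form a triangle.

5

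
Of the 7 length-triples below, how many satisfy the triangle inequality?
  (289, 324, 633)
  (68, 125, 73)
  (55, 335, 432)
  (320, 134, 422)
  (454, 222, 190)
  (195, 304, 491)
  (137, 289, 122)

(289,324,633): 289+324 ≤ 633 → not valid
(68,73,125): 68+73 > 125 → valid
(55,335,432): 55+335 ≤ 432 → not valid
(134,320,422): 134+320 > 422 → valid
(190,222,454): 190+222 ≤ 454 → not valid
(195,304,491): 195+304 > 491 → valid
(122,137,289): 122+137 ≤ 289 → not valid
3 of the 7 triples form a triangle.

3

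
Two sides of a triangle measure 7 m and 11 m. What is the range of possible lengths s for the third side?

By the triangle inequality, s must be less than 7 + 11 = 18 and greater than |7 − 11| = 4.

4 < s < 18 (m)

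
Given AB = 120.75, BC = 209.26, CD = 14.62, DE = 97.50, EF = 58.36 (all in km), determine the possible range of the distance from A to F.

0 ≤ AF ≤ 500.49 km

The maximum is all hops collinear in one direction: 120.75 + 209.26 + 14.62 + 97.50 + 58.36 = 500.49.
The longest hop is 209.26; the others sum to 291.23. Since 209.26 ≤ 291.23, the path can fold back on itself completely, so the minimum distance is 0.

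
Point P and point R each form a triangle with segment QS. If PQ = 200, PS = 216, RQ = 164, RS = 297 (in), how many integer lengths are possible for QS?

282

From triangle PQS: 16 < QS < 416.
From triangle RQS: 133 < QS < 461.
Intersection: 133 < QS < 416, so integers 134 through 415: 282 values.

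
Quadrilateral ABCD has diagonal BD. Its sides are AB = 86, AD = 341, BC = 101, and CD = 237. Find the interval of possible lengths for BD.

255 < BD < 338

From triangle ABD: |86 − 341| < BD < 86 + 341, i.e. 255 < BD < 427.
From triangle CBD: 136 < BD < 338.
Both must hold, so BD lies in the intersection.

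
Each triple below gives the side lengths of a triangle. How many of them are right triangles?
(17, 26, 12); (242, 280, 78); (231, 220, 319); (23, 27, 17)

(17,26,12): 12²+17² = 433 < 676 = 26² → obtuse
(242,280,78): 78²+242² = 64648 < 78400 = 280² → obtuse
(231,220,319): 220²+231² = 101761 = 319² → right
(23,27,17): 17²+23² = 818 > 729 = 27² → acute
1 of the 4 is right.

1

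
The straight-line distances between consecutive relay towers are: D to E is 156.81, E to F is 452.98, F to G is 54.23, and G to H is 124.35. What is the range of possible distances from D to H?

117.59 ≤ DH ≤ 788.37

The maximum is all hops collinear in one direction: 156.81 + 452.98 + 54.23 + 124.35 = 788.37.
The longest hop is 452.98; the others sum to 335.39. Folding the others back against it leaves at least 452.98 − 335.39 = 117.59.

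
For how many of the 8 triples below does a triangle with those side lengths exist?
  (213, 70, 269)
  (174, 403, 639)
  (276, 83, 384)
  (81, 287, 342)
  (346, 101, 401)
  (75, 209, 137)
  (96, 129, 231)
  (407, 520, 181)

5

(70,213,269): 70+213 > 269 → valid
(174,403,639): 174+403 ≤ 639 → not valid
(83,276,384): 83+276 ≤ 384 → not valid
(81,287,342): 81+287 > 342 → valid
(101,346,401): 101+346 > 401 → valid
(75,137,209): 75+137 > 209 → valid
(96,129,231): 96+129 ≤ 231 → not valid
(181,407,520): 181+407 > 520 → valid
5 of the 8 triples form a triangle.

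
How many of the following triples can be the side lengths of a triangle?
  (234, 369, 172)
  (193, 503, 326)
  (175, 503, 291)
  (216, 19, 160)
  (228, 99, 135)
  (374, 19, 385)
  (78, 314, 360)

(172,234,369): 172+234 > 369 → valid
(193,326,503): 193+326 > 503 → valid
(175,291,503): 175+291 ≤ 503 → not valid
(19,160,216): 19+160 ≤ 216 → not valid
(99,135,228): 99+135 > 228 → valid
(19,374,385): 19+374 > 385 → valid
(78,314,360): 78+314 > 360 → valid
5 of the 7 triples form a triangle.

5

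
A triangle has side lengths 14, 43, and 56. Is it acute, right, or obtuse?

Compare the square of the longest side to the sum of squares of the other two: 14² + 43² = 2045 < 3136 = 56².

obtuse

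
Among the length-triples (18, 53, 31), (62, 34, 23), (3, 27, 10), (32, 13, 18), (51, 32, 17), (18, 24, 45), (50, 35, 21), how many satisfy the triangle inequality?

(18,31,53): 18+31 ≤ 53 → not valid
(23,34,62): 23+34 ≤ 62 → not valid
(3,10,27): 3+10 ≤ 27 → not valid
(13,18,32): 13+18 ≤ 32 → not valid
(17,32,51): 17+32 ≤ 51 → not valid
(18,24,45): 18+24 ≤ 45 → not valid
(21,35,50): 21+35 > 50 → valid
1 of the 7 triples forms a triangle.

1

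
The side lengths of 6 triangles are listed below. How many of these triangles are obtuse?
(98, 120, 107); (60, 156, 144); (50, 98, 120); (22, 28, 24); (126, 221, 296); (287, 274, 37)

3

(98,120,107): 98²+107² = 21053 > 14400 = 120² → acute
(60,156,144): 60²+144² = 24336 = 156² → right
(50,98,120): 50²+98² = 12104 < 14400 = 120² → obtuse
(22,28,24): 22²+24² = 1060 > 784 = 28² → acute
(126,221,296): 126²+221² = 64717 < 87616 = 296² → obtuse
(287,274,37): 37²+274² = 76445 < 82369 = 287² → obtuse
3 of the 6 are obtuse.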